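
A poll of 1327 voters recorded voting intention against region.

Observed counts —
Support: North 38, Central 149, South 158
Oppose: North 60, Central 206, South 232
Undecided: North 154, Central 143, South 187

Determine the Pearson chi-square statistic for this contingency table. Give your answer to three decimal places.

Row totals: 345, 498, 484. Column totals: 252, 498, 577. Grand total N = 1327.
Expected counts (row total × column total / N):
  Support, North: 345×252/1327 = 65.5162
  Support, Central: 345×498/1327 = 129.4725
  Support, South: 345×577/1327 = 150.0113
  Oppose, North: 498×252/1327 = 94.5712
  Oppose, Central: 498×498/1327 = 186.8907
  Oppose, South: 498×577/1327 = 216.5381
  Undecided, North: 484×252/1327 = 91.9126
  Undecided, Central: 484×498/1327 = 181.6368
  Undecided, South: 484×577/1327 = 210.4506
Contributions (O − E)²/E:
  (38 − 65.5162)²/65.5162 = 11.5566
  (149 − 129.4725)²/129.4725 = 2.9452
  (158 − 150.0113)²/150.0113 = 0.4254
  (60 − 94.5712)²/94.5712 = 12.6378
  (206 − 186.8907)²/186.8907 = 1.9539
  (232 − 216.5381)²/216.5381 = 1.1041
  (154 − 91.9126)²/91.9126 = 41.9403
  (143 − 181.6368)²/181.6368 = 8.2186
  (187 − 210.4506)²/210.4506 = 2.6131
χ² = 11.5566 + 2.9452 + 0.4254 + 12.6378 + 1.9539 + 1.1041 + 41.9403 + 8.2186 + 2.6131 = 83.395

83.395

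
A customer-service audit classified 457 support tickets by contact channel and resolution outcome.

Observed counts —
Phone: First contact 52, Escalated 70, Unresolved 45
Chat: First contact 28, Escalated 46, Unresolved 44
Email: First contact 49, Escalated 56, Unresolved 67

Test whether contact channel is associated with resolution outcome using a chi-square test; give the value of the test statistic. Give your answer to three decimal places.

Row totals: 167, 118, 172. Column totals: 129, 172, 156. Grand total N = 457.
Expected counts (row total × column total / N):
  Phone, First contact: 167×129/457 = 47.1400
  Phone, Escalated: 167×172/457 = 62.8534
  Phone, Unresolved: 167×156/457 = 57.0066
  Chat, First contact: 118×129/457 = 33.3085
  Chat, Escalated: 118×172/457 = 44.4114
  Chat, Unresolved: 118×156/457 = 40.2801
  Email, First contact: 172×129/457 = 48.5514
  Email, Escalated: 172×172/457 = 64.7352
  Email, Unresolved: 172×156/457 = 58.7133
Contributions (O − E)²/E:
  (52 − 47.1400)²/47.1400 = 0.5011
  (70 − 62.8534)²/62.8534 = 0.8126
  (45 − 57.0066)²/57.0066 = 2.5288
  (28 − 33.3085)²/33.3085 = 0.8460
  (46 − 44.4114)²/44.4114 = 0.0568
  (44 − 40.2801)²/40.2801 = 0.3435
  (49 − 48.5514)²/48.5514 = 0.0041
  (56 − 64.7352)²/64.7352 = 1.1787
  (67 − 58.7133)²/58.7133 = 1.1696
χ² = 0.5011 + 0.8126 + 2.5288 + 0.8460 + 0.0568 + 0.3435 + 0.0041 + 1.1787 + 1.1696 = 7.441

7.441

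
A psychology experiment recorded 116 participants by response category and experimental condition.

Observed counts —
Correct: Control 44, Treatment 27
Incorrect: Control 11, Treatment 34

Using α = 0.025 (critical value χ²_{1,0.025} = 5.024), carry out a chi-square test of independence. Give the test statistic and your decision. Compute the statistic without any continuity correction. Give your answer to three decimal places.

15.557; reject H₀

Row totals: 71, 45. Column totals: 55, 61. Grand total N = 116.
Expected counts (row total × column total / N):
  Correct, Control: 71×55/116 = 33.6638
  Correct, Treatment: 71×61/116 = 37.3362
  Incorrect, Control: 45×55/116 = 21.3362
  Incorrect, Treatment: 45×61/116 = 23.6638
Contributions (O − E)²/E:
  (44 − 33.6638)²/33.6638 = 3.1736
  (27 − 37.3362)²/37.3362 = 2.8615
  (11 − 21.3362)²/21.3362 = 5.0073
  (34 − 23.6638)²/23.6638 = 4.5148
χ² = 3.1736 + 2.8615 + 5.0073 + 4.5148 = 15.557
df = (2−1)(2−1) = 1. Since 15.557 > 5.024, reject the null hypothesis of independence at α = 0.025.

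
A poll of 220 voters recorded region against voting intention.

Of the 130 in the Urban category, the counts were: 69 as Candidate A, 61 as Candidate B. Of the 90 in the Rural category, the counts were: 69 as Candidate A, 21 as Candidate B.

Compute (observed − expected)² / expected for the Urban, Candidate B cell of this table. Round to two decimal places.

Row total (Urban) = 130; column total (Candidate B) = 82; N = 220.
Expected count E = 130 × 82 / 220 = 48.455.
Contribution = (O − E)²/E = (61 − 48.455)² / 48.455 = 3.25.

3.25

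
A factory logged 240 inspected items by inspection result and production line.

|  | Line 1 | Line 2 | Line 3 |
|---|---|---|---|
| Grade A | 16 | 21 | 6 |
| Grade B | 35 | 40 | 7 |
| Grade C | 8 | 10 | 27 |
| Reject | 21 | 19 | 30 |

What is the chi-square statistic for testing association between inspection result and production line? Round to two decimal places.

Row totals: 43, 82, 45, 70. Column totals: 80, 90, 70. Grand total N = 240.
Expected counts (row total × column total / N):
  Grade A, Line 1: 43×80/240 = 14.333
  Grade A, Line 2: 43×90/240 = 16.125
  Grade A, Line 3: 43×70/240 = 12.542
  Grade B, Line 1: 82×80/240 = 27.333
  Grade B, Line 2: 82×90/240 = 30.750
  Grade B, Line 3: 82×70/240 = 23.917
  Grade C, Line 1: 45×80/240 = 15.000
  Grade C, Line 2: 45×90/240 = 16.875
  Grade C, Line 3: 45×70/240 = 13.125
  Reject, Line 1: 70×80/240 = 23.333
  Reject, Line 2: 70×90/240 = 26.250
  Reject, Line 3: 70×70/240 = 20.417
Contributions (O − E)²/E:
  (16 − 14.333)²/14.333 = 0.1939
  (21 − 16.125)²/16.125 = 1.4738
  (6 − 12.542)²/12.542 = 3.4124
  (35 − 27.333)²/27.333 = 2.1506
  (40 − 30.750)²/30.750 = 2.7825
  (7 − 23.917)²/23.917 = 11.9658
  (8 − 15.000)²/15.000 = 3.2667
  (10 − 16.875)²/16.875 = 2.8009
  (27 − 13.125)²/13.125 = 14.6679
  (21 − 23.333)²/23.333 = 0.2333
  (19 − 26.250)²/26.250 = 2.0024
  (30 − 20.417)²/20.417 = 4.4979
χ² = 0.1939 + 1.4738 + 3.4124 + 2.1506 + 2.7825 + 11.9658 + 3.2667 + 2.8009 + 14.6679 + 0.2333 + 2.0024 + 4.4979 = 49.45

49.45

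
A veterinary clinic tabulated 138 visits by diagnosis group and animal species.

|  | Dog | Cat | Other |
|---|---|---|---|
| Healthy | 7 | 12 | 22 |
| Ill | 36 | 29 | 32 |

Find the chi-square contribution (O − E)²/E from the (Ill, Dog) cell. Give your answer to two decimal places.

1.10

Row total (Ill) = 97; column total (Dog) = 43; N = 138.
Expected count E = 97 × 43 / 138 = 30.225.
Contribution = (O − E)²/E = (36 − 30.225)² / 30.225 = 1.10.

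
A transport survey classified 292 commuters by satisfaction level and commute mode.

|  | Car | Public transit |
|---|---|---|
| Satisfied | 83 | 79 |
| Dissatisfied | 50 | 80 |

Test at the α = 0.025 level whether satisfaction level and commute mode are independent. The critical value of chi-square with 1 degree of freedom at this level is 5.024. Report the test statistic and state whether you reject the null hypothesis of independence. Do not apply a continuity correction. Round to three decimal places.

Row totals: 162, 130. Column totals: 133, 159. Grand total N = 292.
Expected counts (row total × column total / N):
  Satisfied, Car: 162×133/292 = 73.7877
  Satisfied, Public transit: 162×159/292 = 88.2123
  Dissatisfied, Car: 130×133/292 = 59.2123
  Dissatisfied, Public transit: 130×159/292 = 70.7877
Contributions (O − E)²/E:
  (83 − 73.7877)²/73.7877 = 1.1501
  (79 − 88.2123)²/88.2123 = 0.9621
  (50 − 59.2123)²/59.2123 = 1.4333
  (80 − 70.7877)²/70.7877 = 1.1989
χ² = 1.1501 + 0.9621 + 1.4333 + 1.1989 = 4.744
df = (2−1)(2−1) = 1. Since 4.744 < 5.024, fail to reject the null hypothesis of independence at α = 0.025.

4.744; fail to reject H₀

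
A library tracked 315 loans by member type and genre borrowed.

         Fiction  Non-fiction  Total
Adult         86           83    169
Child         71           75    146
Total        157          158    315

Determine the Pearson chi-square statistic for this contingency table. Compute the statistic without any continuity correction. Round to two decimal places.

0.16

Grand total N = 315.
Expected counts (row total × column total / N):
  Adult, Fiction: 169×157/315 = 84.232
  Adult, Non-fiction: 169×158/315 = 84.768
  Child, Fiction: 146×157/315 = 72.768
  Child, Non-fiction: 146×158/315 = 73.232
Contributions (O − E)²/E:
  (86 − 84.232)²/84.232 = 0.0371
  (83 − 84.768)²/84.768 = 0.0369
  (71 − 72.768)²/72.768 = 0.0430
  (75 − 73.232)²/73.232 = 0.0427
χ² = 0.0371 + 0.0369 + 0.0430 + 0.0427 = 0.16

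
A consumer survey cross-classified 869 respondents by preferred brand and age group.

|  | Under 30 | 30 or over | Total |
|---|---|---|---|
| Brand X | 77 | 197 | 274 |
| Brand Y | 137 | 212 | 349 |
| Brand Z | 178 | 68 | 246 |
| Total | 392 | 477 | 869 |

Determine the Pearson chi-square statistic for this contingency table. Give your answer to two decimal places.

110.60

Grand total N = 869.
Expected counts (row total × column total / N):
  Brand X, Under 30: 274×392/869 = 123.5995
  Brand X, 30 or over: 274×477/869 = 150.4005
  Brand Y, Under 30: 349×392/869 = 157.4315
  Brand Y, 30 or over: 349×477/869 = 191.5685
  Brand Z, Under 30: 246×392/869 = 110.9689
  Brand Z, 30 or over: 246×477/869 = 135.0311
Contributions (O − E)²/E:
  (77 − 123.5995)²/123.5995 = 17.5689
  (197 − 150.4005)²/150.4005 = 14.4382
  (137 − 157.4315)²/157.4315 = 2.6516
  (212 − 191.5685)²/191.5685 = 2.1791
  (178 − 110.9689)²/110.9689 = 40.4903
  (68 − 135.0311)²/135.0311 = 33.2751
χ² = 17.5689 + 14.4382 + 2.6516 + 2.1791 + 40.4903 + 33.2751 = 110.60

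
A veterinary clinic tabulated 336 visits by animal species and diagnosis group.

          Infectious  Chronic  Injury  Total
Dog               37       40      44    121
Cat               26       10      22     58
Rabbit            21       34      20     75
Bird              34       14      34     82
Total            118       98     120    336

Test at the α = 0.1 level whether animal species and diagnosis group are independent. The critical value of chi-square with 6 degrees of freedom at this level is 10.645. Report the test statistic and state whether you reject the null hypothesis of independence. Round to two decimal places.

21.15; reject H₀

Grand total N = 336.
Expected counts (row total × column total / N):
  Dog, Infectious: 121×118/336 = 42.494
  Dog, Chronic: 121×98/336 = 35.292
  Dog, Injury: 121×120/336 = 43.214
  Cat, Infectious: 58×118/336 = 20.369
  Cat, Chronic: 58×98/336 = 16.917
  Cat, Injury: 58×120/336 = 20.714
  Rabbit, Infectious: 75×118/336 = 26.339
  Rabbit, Chronic: 75×98/336 = 21.875
  Rabbit, Injury: 75×120/336 = 26.786
  Bird, Infectious: 82×118/336 = 28.798
  Bird, Chronic: 82×98/336 = 23.917
  Bird, Injury: 82×120/336 = 29.286
Contributions (O − E)²/E:
  (37 − 42.494)²/42.494 = 0.7103
  (40 − 35.292)²/35.292 = 0.6281
  (44 − 43.214)²/43.214 = 0.0143
  (26 − 20.369)²/20.369 = 1.5567
  (10 − 16.917)²/16.917 = 2.8282
  (22 − 20.714)²/20.714 = 0.0798
  (21 − 26.339)²/26.339 = 1.0822
  (34 − 21.875)²/21.875 = 6.7207
  (20 − 26.786)²/26.786 = 1.7192
  (34 − 28.798)²/28.798 = 0.9397
  (14 − 23.917)²/23.917 = 4.1120
  (34 − 29.286)²/29.286 = 0.7588
χ² = 0.7103 + 0.6281 + 0.0143 + 1.5567 + 2.8282 + 0.0798 + 1.0822 + 6.7207 + 1.7192 + 0.9397 + 4.1120 + 0.7588 = 21.15
df = (4−1)(3−1) = 6. Since 21.15 > 10.645, reject the null hypothesis of independence at α = 0.1.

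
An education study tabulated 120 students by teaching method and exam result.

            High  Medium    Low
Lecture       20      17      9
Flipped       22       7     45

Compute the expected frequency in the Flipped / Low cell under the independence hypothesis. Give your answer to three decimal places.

Row total (Flipped) = 74; column total (Low) = 54; grand total N = 120.
Expected count = (row total × column total) / N = 74 × 54 / 120 = 33.300.

33.300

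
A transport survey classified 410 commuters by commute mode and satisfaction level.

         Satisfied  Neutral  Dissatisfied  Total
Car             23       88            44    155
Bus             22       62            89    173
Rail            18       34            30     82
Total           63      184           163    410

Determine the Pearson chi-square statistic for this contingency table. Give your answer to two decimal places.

22.58

Grand total N = 410.
Expected counts (row total × column total / N):
  Car, Satisfied: 155×63/410 = 23.817
  Car, Neutral: 155×184/410 = 69.561
  Car, Dissatisfied: 155×163/410 = 61.622
  Bus, Satisfied: 173×63/410 = 26.583
  Bus, Neutral: 173×184/410 = 77.639
  Bus, Dissatisfied: 173×163/410 = 68.778
  Rail, Satisfied: 82×63/410 = 12.600
  Rail, Neutral: 82×184/410 = 36.800
  Rail, Dissatisfied: 82×163/410 = 32.600
Contributions (O − E)²/E:
  (23 − 23.817)²/23.817 = 0.0280
  (88 − 69.561)²/69.561 = 4.8877
  (44 − 61.622)²/61.622 = 5.0394
  (22 − 26.583)²/26.583 = 0.7901
  (62 − 77.639)²/77.639 = 3.1502
  (89 − 68.778)²/68.778 = 5.9456
  (18 − 12.600)²/12.600 = 2.3143
  (34 − 36.800)²/36.800 = 0.2130
  (30 − 32.600)²/32.600 = 0.2074
χ² = 0.0280 + 4.8877 + 5.0394 + 0.7901 + 3.1502 + 5.9456 + 2.3143 + 0.2130 + 0.2074 = 22.58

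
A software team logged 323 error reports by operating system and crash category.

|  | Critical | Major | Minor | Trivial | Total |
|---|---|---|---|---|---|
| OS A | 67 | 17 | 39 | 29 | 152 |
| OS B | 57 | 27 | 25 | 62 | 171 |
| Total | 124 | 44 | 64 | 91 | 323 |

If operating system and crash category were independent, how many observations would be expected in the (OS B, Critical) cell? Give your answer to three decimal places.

65.647

Row total (OS B) = 171; column total (Critical) = 124; grand total N = 323.
Expected count = (row total × column total) / N = 171 × 124 / 323 = 65.647.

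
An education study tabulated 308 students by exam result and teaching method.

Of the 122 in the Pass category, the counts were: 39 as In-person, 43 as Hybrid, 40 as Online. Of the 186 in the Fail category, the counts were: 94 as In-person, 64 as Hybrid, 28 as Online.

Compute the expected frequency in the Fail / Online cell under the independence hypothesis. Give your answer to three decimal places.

41.065

Row total (Fail) = 186; column total (Online) = 68; grand total N = 308.
Expected count = (row total × column total) / N = 186 × 68 / 308 = 41.065.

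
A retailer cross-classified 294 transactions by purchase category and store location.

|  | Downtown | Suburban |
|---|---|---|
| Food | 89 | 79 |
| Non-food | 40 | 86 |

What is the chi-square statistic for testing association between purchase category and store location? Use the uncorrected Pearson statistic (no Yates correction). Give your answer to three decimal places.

Row totals: 168, 126. Column totals: 129, 165. Grand total N = 294.
Expected counts (row total × column total / N):
  Food, Downtown: 168×129/294 = 73.7143
  Food, Suburban: 168×165/294 = 94.2857
  Non-food, Downtown: 126×129/294 = 55.2857
  Non-food, Suburban: 126×165/294 = 70.7143
Contributions (O − E)²/E:
  (89 − 73.7143)²/73.7143 = 3.1697
  (79 − 94.2857)²/94.2857 = 2.4781
  (40 − 55.2857)²/55.2857 = 4.2263
  (86 − 70.7143)²/70.7143 = 3.3042
χ² = 3.1697 + 2.4781 + 4.2263 + 3.3042 = 13.178

13.178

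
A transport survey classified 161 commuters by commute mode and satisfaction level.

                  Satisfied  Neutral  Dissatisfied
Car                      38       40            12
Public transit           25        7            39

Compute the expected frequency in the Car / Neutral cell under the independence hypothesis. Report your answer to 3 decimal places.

26.273

Row total (Car) = 90; column total (Neutral) = 47; grand total N = 161.
Expected count = (row total × column total) / N = 90 × 47 / 161 = 26.273.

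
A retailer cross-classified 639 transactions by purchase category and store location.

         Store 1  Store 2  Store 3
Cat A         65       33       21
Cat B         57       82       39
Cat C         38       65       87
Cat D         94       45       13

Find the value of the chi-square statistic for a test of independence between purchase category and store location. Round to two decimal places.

Row totals: 119, 178, 190, 152. Column totals: 254, 225, 160. Grand total N = 639.
Expected counts (row total × column total / N):
  Cat A, Store 1: 119×254/639 = 47.302
  Cat A, Store 2: 119×225/639 = 41.901
  Cat A, Store 3: 119×160/639 = 29.797
  Cat B, Store 1: 178×254/639 = 70.754
  Cat B, Store 2: 178×225/639 = 62.676
  Cat B, Store 3: 178×160/639 = 44.570
  Cat C, Store 1: 190×254/639 = 75.524
  Cat C, Store 2: 190×225/639 = 66.901
  Cat C, Store 3: 190×160/639 = 47.574
  Cat D, Store 1: 152×254/639 = 60.419
  Cat D, Store 2: 152×225/639 = 53.521
  Cat D, Store 3: 152×160/639 = 38.059
Contributions (O − E)²/E:
  (65 − 47.302)²/47.302 = 6.6217
  (33 − 41.901)²/41.901 = 1.8908
  (21 − 29.797)²/29.797 = 2.5971
  (57 − 70.754)²/70.754 = 2.6737
  (82 − 62.676)²/62.676 = 5.9579
  (39 − 44.570)²/44.570 = 0.6961
  (38 − 75.524)²/75.524 = 18.6438
  (65 − 66.901)²/66.901 = 0.0540
  (87 − 47.574)²/47.574 = 32.6735
  (94 − 60.419)²/60.419 = 18.6644
  (45 − 53.521)²/53.521 = 1.3566
  (13 − 38.059)²/38.059 = 16.4995
χ² = 6.6217 + 1.8908 + 2.5971 + 2.6737 + 5.9579 + 0.6961 + 18.6438 + 0.0540 + 32.6735 + 18.6644 + 1.3566 + 16.4995 = 108.33

108.33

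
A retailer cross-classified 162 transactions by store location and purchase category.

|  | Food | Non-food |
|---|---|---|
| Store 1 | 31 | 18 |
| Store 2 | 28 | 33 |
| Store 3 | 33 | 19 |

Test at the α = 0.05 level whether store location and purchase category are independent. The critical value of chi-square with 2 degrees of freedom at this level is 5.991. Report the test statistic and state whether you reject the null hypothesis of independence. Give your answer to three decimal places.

Row totals: 49, 61, 52. Column totals: 92, 70. Grand total N = 162.
Expected counts (row total × column total / N):
  Store 1, Food: 49×92/162 = 27.8272
  Store 1, Non-food: 49×70/162 = 21.1728
  Store 2, Food: 61×92/162 = 34.6420
  Store 2, Non-food: 61×70/162 = 26.3580
  Store 3, Food: 52×92/162 = 29.5309
  Store 3, Non-food: 52×70/162 = 22.4691
Contributions (O − E)²/E:
  (31 − 27.8272)²/27.8272 = 0.3618
  (18 − 21.1728)²/21.1728 = 0.4755
  (28 − 34.6420)²/34.6420 = 1.2735
  (33 − 26.3580)²/26.3580 = 1.6737
  (33 − 29.5309)²/29.5309 = 0.4075
  (19 − 22.4691)²/22.4691 = 0.5356
χ² = 0.3618 + 0.4755 + 1.2735 + 1.6737 + 0.4075 + 0.5356 = 4.728
df = (3−1)(2−1) = 2. Since 4.728 < 5.991, fail to reject the null hypothesis of independence at α = 0.05.

4.728; fail to reject H₀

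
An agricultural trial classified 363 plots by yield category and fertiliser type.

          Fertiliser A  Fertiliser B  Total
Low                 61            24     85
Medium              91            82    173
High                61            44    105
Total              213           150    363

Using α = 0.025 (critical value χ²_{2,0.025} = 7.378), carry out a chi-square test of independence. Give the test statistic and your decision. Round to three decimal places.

Grand total N = 363.
Expected counts (row total × column total / N):
  Low, Fertiliser A: 85×213/363 = 49.8760
  Low, Fertiliser B: 85×150/363 = 35.1240
  Medium, Fertiliser A: 173×213/363 = 101.5124
  Medium, Fertiliser B: 173×150/363 = 71.4876
  High, Fertiliser A: 105×213/363 = 61.6116
  High, Fertiliser B: 105×150/363 = 43.3884
Contributions (O − E)²/E:
  (61 − 49.8760)²/49.8760 = 2.4810
  (24 − 35.1240)²/35.1240 = 3.5230
  (91 − 101.5124)²/101.5124 = 1.0886
  (82 − 71.4876)²/71.4876 = 1.5459
  (61 − 61.6116)²/61.6116 = 0.0061
  (44 − 43.3884)²/43.3884 = 0.0086
χ² = 2.4810 + 3.5230 + 1.0886 + 1.5459 + 0.0061 + 0.0086 = 8.653
df = (3−1)(2−1) = 2. Since 8.653 > 7.378, reject the null hypothesis of independence at α = 0.025.

8.653; reject H₀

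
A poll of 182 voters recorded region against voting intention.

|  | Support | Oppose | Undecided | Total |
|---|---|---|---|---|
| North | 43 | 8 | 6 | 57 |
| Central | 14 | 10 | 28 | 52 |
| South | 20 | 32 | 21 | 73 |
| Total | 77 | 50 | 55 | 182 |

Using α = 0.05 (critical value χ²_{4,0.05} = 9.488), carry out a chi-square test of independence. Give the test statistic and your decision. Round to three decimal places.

50.652; reject H₀

Grand total N = 182.
Expected counts (row total × column total / N):
  North, Support: 57×77/182 = 24.1154
  North, Oppose: 57×50/182 = 15.6593
  North, Undecided: 57×55/182 = 17.2253
  Central, Support: 52×77/182 = 22.0000
  Central, Oppose: 52×50/182 = 14.2857
  Central, Undecided: 52×55/182 = 15.7143
  South, Support: 73×77/182 = 30.8846
  South, Oppose: 73×50/182 = 20.0549
  South, Undecided: 73×55/182 = 22.0604
Contributions (O − E)²/E:
  (43 − 24.1154)²/24.1154 = 14.7884
  (8 − 15.6593)²/15.6593 = 3.7463
  (6 − 17.2253)²/17.2253 = 7.3152
  (14 − 22.0000)²/22.0000 = 2.9091
  (10 − 14.2857)²/14.2857 = 1.2857
  (28 − 15.7143)²/15.7143 = 9.6052
  (20 − 30.8846)²/30.8846 = 3.8360
  (32 − 20.0549)²/20.0549 = 7.1147
  (21 − 22.0604)²/22.0604 = 0.0510
χ² = 14.7884 + 3.7463 + 7.3152 + 2.9091 + 1.2857 + 9.6052 + 3.8360 + 7.1147 + 0.0510 = 50.652
df = (3−1)(3−1) = 4. Since 50.652 > 9.488, reject the null hypothesis of independence at α = 0.05.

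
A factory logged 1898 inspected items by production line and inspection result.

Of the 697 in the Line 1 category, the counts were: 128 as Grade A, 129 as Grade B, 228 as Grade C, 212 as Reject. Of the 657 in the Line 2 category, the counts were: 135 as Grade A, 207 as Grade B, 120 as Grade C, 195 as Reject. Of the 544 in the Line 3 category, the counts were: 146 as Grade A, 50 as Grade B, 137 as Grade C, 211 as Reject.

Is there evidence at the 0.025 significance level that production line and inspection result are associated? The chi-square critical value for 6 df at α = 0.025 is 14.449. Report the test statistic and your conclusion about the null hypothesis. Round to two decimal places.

122.13; reject H₀

Row totals: 697, 657, 544. Column totals: 409, 386, 485, 618. Grand total N = 1898.
Expected counts (row total × column total / N):
  Line 1, Grade A: 697×409/1898 = 150.1965
  Line 1, Grade B: 697×386/1898 = 141.7503
  Line 1, Grade C: 697×485/1898 = 178.1059
  Line 1, Reject: 697×618/1898 = 226.9473
  Line 2, Grade A: 657×409/1898 = 141.5769
  Line 2, Grade B: 657×386/1898 = 133.6154
  Line 2, Grade C: 657×485/1898 = 167.8846
  Line 2, Reject: 657×618/1898 = 213.9231
  Line 3, Grade A: 544×409/1898 = 117.2266
  Line 3, Grade B: 544×386/1898 = 110.6344
  Line 3, Grade C: 544×485/1898 = 139.0095
  Line 3, Reject: 544×618/1898 = 177.1296
Contributions (O − E)²/E:
  (128 − 150.1965)²/150.1965 = 3.2803
  (129 − 141.7503)²/141.7503 = 1.1469
  (228 − 178.1059)²/178.1059 = 13.9772
  (212 − 226.9473)²/226.9473 = 0.9845
  (135 − 141.5769)²/141.5769 = 0.3055
  (207 − 133.6154)²/133.6154 = 40.3045
  (120 − 167.8846)²/167.8846 = 13.6578
  (195 − 213.9231)²/213.9231 = 1.6739
  (146 − 117.2266)²/117.2266 = 7.0625
  (50 − 110.6344)²/110.6344 = 33.2313
  (137 − 139.0095)²/139.0095 = 0.0290
  (211 − 177.1296)²/177.1296 = 6.4766
χ² = 3.2803 + 1.1469 + 13.9772 + 0.9845 + 0.3055 + 40.3045 + 13.6578 + 1.6739 + 7.0625 + 33.2313 + 0.0290 + 6.4766 = 122.13
df = (3−1)(4−1) = 6. Since 122.13 > 14.449, reject the null hypothesis of independence at α = 0.025.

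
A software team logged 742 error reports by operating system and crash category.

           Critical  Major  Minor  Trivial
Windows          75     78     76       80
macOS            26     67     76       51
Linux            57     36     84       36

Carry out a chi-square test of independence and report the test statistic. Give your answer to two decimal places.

35.92

Row totals: 309, 220, 213. Column totals: 158, 181, 236, 167. Grand total N = 742.
Expected counts (row total × column total / N):
  Windows, Critical: 309×158/742 = 65.798
  Windows, Major: 309×181/742 = 75.376
  Windows, Minor: 309×236/742 = 98.280
  Windows, Trivial: 309×167/742 = 69.546
  macOS, Critical: 220×158/742 = 46.846
  macOS, Major: 220×181/742 = 53.666
  macOS, Minor: 220×236/742 = 69.973
  macOS, Trivial: 220×167/742 = 49.515
  Linux, Critical: 213×158/742 = 45.356
  Linux, Major: 213×181/742 = 51.958
  Linux, Minor: 213×236/742 = 67.747
  Linux, Trivial: 213×167/742 = 47.939
Contributions (O − E)²/E:
  (75 − 65.798)²/65.798 = 1.2869
  (78 − 75.376)²/75.376 = 0.0913
  (76 − 98.280)²/98.280 = 5.0509
  (80 − 69.546)²/69.546 = 1.5714
  (26 − 46.846)²/46.846 = 9.2763
  (67 − 53.666)²/53.666 = 3.3130
  (76 − 69.973)²/69.973 = 0.5191
  (51 − 49.515)²/49.515 = 0.0445
  (57 − 45.356)²/45.356 = 2.9893
  (36 − 51.958)²/51.958 = 4.9012
  (84 − 67.747)²/67.747 = 3.8992
  (36 − 47.939)²/47.939 = 2.9734
χ² = 1.2869 + 0.0913 + 5.0509 + 1.5714 + 9.2763 + 3.3130 + 0.5191 + 0.0445 + 2.9893 + 4.9012 + 3.8992 + 2.9734 = 35.92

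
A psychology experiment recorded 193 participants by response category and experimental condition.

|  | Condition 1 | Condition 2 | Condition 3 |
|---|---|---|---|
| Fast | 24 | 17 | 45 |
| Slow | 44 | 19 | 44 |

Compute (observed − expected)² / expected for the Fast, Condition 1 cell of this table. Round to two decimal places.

1.31

Row total (Fast) = 86; column total (Condition 1) = 68; N = 193.
Expected count E = 86 × 68 / 193 = 30.301.
Contribution = (O − E)²/E = (24 − 30.301)² / 30.301 = 1.31.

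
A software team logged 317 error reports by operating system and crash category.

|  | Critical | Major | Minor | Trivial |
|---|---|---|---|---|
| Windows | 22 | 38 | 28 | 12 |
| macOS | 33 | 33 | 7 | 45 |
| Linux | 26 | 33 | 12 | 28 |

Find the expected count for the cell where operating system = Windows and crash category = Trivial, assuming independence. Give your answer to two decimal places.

26.81

Row total (Windows) = 100; column total (Trivial) = 85; grand total N = 317.
Expected count = (row total × column total) / N = 100 × 85 / 317 = 26.81.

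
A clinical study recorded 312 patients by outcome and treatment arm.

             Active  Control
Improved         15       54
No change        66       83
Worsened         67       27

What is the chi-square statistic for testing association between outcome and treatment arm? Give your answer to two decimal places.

40.29

Row totals: 69, 149, 94. Column totals: 148, 164. Grand total N = 312.
Expected counts (row total × column total / N):
  Improved, Active: 69×148/312 = 32.731
  Improved, Control: 69×164/312 = 36.269
  No change, Active: 149×148/312 = 70.679
  No change, Control: 149×164/312 = 78.321
  Worsened, Active: 94×148/312 = 44.590
  Worsened, Control: 94×164/312 = 49.410
Contributions (O − E)²/E:
  (15 − 32.731)²/32.731 = 9.6052
  (54 − 36.269)²/36.269 = 8.6682
  (66 − 70.679)²/70.679 = 0.3098
  (83 − 78.321)²/78.321 = 0.2795
  (67 − 44.590)²/44.590 = 11.2628
  (27 − 49.410)²/49.410 = 10.1641
χ² = 9.6052 + 8.6682 + 0.3098 + 0.2795 + 11.2628 + 10.1641 = 40.29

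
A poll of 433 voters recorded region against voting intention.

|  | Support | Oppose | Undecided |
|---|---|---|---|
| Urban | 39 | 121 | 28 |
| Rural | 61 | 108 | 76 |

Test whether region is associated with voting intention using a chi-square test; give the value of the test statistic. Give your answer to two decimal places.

Row totals: 188, 245. Column totals: 100, 229, 104. Grand total N = 433.
Expected counts (row total × column total / N):
  Urban, Support: 188×100/433 = 43.418
  Urban, Oppose: 188×229/433 = 99.427
  Urban, Undecided: 188×104/433 = 45.155
  Rural, Support: 245×100/433 = 56.582
  Rural, Oppose: 245×229/433 = 129.573
  Rural, Undecided: 245×104/433 = 58.845
Contributions (O − E)²/E:
  (39 − 43.418)²/43.418 = 0.4496
  (121 − 99.427)²/99.427 = 4.6808
  (28 − 45.155)²/45.155 = 6.5174
  (61 − 56.582)²/56.582 = 0.3450
  (108 − 129.573)²/129.573 = 3.5918
  (76 − 58.845)²/58.845 = 5.0012
χ² = 0.4496 + 4.6808 + 6.5174 + 0.3450 + 3.5918 + 5.0012 = 20.59

20.59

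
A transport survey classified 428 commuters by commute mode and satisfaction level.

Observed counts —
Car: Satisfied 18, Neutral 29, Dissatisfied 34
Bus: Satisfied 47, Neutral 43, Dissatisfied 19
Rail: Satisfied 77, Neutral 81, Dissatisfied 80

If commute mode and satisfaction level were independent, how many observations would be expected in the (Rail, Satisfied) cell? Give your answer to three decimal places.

Row total (Rail) = 238; column total (Satisfied) = 142; grand total N = 428.
Expected count = (row total × column total) / N = 238 × 142 / 428 = 78.963.

78.963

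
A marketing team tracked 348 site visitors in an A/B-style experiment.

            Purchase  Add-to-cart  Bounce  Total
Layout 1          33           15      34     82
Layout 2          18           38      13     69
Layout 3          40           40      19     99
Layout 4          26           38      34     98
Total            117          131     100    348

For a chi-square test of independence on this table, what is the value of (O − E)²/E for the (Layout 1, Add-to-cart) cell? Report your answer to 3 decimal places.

Row total (Layout 1) = 82; column total (Add-to-cart) = 131; N = 348.
Expected count E = 82 × 131 / 348 = 30.8678.
Contribution = (O − E)²/E = (15 − 30.8678)² / 30.8678 = 8.157.

8.157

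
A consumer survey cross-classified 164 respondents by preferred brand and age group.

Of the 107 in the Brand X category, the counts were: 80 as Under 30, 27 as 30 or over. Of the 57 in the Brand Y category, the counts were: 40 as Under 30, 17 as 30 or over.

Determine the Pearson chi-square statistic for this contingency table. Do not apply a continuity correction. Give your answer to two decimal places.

0.40

Row totals: 107, 57. Column totals: 120, 44. Grand total N = 164.
Expected counts (row total × column total / N):
  Brand X, Under 30: 107×120/164 = 78.293
  Brand X, 30 or over: 107×44/164 = 28.707
  Brand Y, Under 30: 57×120/164 = 41.707
  Brand Y, 30 or over: 57×44/164 = 15.293
Contributions (O − E)²/E:
  (80 − 78.293)²/78.293 = 0.0372
  (27 − 28.707)²/28.707 = 0.1015
  (40 − 41.707)²/41.707 = 0.0699
  (17 − 15.293)²/15.293 = 0.1905
χ² = 0.0372 + 0.1015 + 0.0699 + 0.1905 = 0.40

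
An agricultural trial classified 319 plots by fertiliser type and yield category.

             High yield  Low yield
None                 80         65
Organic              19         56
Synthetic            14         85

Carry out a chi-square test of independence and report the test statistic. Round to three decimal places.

47.662

Row totals: 145, 75, 99. Column totals: 113, 206. Grand total N = 319.
Expected counts (row total × column total / N):
  None, High yield: 145×113/319 = 51.36364
  None, Low yield: 145×206/319 = 93.63636
  Organic, High yield: 75×113/319 = 26.56740
  Organic, Low yield: 75×206/319 = 48.43260
  Synthetic, High yield: 99×113/319 = 35.06897
  Synthetic, Low yield: 99×206/319 = 63.93103
Contributions (O − E)²/E:
  (80 − 51.36364)²/51.36364 = 15.9654
  (65 − 93.63636)²/93.63636 = 8.7577
  (19 − 26.56740)²/26.56740 = 2.1555
  (56 − 48.43260)²/48.43260 = 1.1824
  (14 − 35.06897)²/35.06897 = 12.6580
  (85 − 63.93103)²/63.93103 = 6.9434
χ² = 15.9654 + 8.7577 + 2.1555 + 1.1824 + 12.6580 + 6.9434 = 47.662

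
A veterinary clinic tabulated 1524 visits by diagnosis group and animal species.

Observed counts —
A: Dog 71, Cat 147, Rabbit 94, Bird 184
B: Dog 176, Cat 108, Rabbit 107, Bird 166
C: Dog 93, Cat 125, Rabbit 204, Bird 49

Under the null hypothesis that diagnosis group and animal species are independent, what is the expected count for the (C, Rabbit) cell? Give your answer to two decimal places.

Row total (C) = 471; column total (Rabbit) = 405; grand total N = 1524.
Expected count = (row total × column total) / N = 471 × 405 / 1524 = 125.17.

125.17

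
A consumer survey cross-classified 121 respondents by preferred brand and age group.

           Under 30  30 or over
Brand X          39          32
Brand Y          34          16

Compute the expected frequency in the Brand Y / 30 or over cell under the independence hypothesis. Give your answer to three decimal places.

19.835

Row total (Brand Y) = 50; column total (30 or over) = 48; grand total N = 121.
Expected count = (row total × column total) / N = 50 × 48 / 121 = 19.835.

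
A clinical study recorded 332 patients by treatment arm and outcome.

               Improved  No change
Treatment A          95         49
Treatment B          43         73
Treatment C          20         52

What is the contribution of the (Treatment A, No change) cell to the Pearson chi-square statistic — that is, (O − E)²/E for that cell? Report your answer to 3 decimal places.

Row total (Treatment A) = 144; column total (No change) = 174; N = 332.
Expected count E = 144 × 174 / 332 = 75.4699.
Contribution = (O − E)²/E = (49 − 75.4699)² / 75.4699 = 9.284.

9.284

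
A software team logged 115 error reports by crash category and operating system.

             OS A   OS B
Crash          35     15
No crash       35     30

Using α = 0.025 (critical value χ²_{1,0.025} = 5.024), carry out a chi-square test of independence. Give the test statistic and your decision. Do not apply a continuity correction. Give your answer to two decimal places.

3.10; fail to reject H₀

Row totals: 50, 65. Column totals: 70, 45. Grand total N = 115.
Expected counts (row total × column total / N):
  Crash, OS A: 50×70/115 = 30.435
  Crash, OS B: 50×45/115 = 19.565
  No crash, OS A: 65×70/115 = 39.565
  No crash, OS B: 65×45/115 = 25.435
Contributions (O − E)²/E:
  (35 − 30.435)²/30.435 = 0.6847
  (15 − 19.565)²/19.565 = 1.0651
  (35 − 39.565)²/39.565 = 0.5267
  (30 − 25.435)²/25.435 = 0.8193
χ² = 0.6847 + 1.0651 + 0.5267 + 0.8193 = 3.10
df = (2−1)(2−1) = 1. Since 3.10 < 5.024, fail to reject the null hypothesis of independence at α = 0.025.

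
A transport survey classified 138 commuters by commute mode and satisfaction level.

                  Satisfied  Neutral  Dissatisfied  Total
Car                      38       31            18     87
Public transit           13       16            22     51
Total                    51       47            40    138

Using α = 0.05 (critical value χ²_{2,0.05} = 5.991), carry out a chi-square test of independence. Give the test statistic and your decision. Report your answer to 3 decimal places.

Grand total N = 138.
Expected counts (row total × column total / N):
  Car, Satisfied: 87×51/138 = 32.1522
  Car, Neutral: 87×47/138 = 29.6304
  Car, Dissatisfied: 87×40/138 = 25.2174
  Public transit, Satisfied: 51×51/138 = 18.8478
  Public transit, Neutral: 51×47/138 = 17.3696
  Public transit, Dissatisfied: 51×40/138 = 14.7826
Contributions (O − E)²/E:
  (38 − 32.1522)²/32.1522 = 1.0636
  (31 − 29.6304)²/29.6304 = 0.0633
  (18 − 25.2174)²/25.2174 = 2.0657
  (13 − 18.8478)²/18.8478 = 1.8144
  (16 − 17.3696)²/17.3696 = 0.1080
  (22 − 14.7826)²/14.7826 = 3.5238
χ² = 1.0636 + 0.0633 + 2.0657 + 1.8144 + 0.1080 + 3.5238 = 8.639
df = (2−1)(3−1) = 2. Since 8.639 > 5.991, reject the null hypothesis of independence at α = 0.05.

8.639; reject H₀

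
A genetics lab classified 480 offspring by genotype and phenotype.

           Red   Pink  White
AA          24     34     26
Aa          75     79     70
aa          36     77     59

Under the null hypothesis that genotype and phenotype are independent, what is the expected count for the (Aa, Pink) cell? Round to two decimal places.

Row total (Aa) = 224; column total (Pink) = 190; grand total N = 480.
Expected count = (row total × column total) / N = 224 × 190 / 480 = 88.67.

88.67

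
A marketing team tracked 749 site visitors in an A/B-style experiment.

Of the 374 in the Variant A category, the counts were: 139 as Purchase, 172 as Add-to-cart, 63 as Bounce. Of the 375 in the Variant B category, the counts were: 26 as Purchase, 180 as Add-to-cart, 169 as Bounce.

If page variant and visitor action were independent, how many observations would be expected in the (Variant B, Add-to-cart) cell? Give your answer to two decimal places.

176.23

Row total (Variant B) = 375; column total (Add-to-cart) = 352; grand total N = 749.
Expected count = (row total × column total) / N = 375 × 352 / 749 = 176.23.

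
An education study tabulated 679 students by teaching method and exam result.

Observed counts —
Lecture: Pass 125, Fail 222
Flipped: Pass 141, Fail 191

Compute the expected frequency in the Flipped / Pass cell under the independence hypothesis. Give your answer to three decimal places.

Row total (Flipped) = 332; column total (Pass) = 266; grand total N = 679.
Expected count = (row total × column total) / N = 332 × 266 / 679 = 130.062.

130.062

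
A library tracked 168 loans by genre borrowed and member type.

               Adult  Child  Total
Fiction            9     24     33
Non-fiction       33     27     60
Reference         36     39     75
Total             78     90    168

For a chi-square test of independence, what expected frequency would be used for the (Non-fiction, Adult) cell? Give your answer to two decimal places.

Row total (Non-fiction) = 60; column total (Adult) = 78; grand total N = 168.
Expected count = (row total × column total) / N = 60 × 78 / 168 = 27.86.

27.86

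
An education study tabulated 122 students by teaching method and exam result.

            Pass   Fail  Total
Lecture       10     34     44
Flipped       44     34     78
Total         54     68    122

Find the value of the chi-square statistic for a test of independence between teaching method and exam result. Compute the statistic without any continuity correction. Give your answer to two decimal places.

12.94

Grand total N = 122.
Expected counts (row total × column total / N):
  Lecture, Pass: 44×54/122 = 19.4754
  Lecture, Fail: 44×68/122 = 24.5246
  Flipped, Pass: 78×54/122 = 34.5246
  Flipped, Fail: 78×68/122 = 43.4754
Contributions (O − E)²/E:
  (10 − 19.4754)²/19.4754 = 4.6101
  (34 − 24.5246)²/24.5246 = 3.6609
  (44 − 34.5246)²/34.5246 = 2.6006
  (34 − 43.4754)²/43.4754 = 2.0651
χ² = 4.6101 + 3.6609 + 2.6006 + 2.0651 = 12.94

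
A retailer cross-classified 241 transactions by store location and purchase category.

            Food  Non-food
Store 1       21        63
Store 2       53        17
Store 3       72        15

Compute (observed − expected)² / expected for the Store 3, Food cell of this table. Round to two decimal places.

7.06

Row total (Store 3) = 87; column total (Food) = 146; N = 241.
Expected count E = 87 × 146 / 241 = 52.705.
Contribution = (O − E)²/E = (72 − 52.705)² / 52.705 = 7.06.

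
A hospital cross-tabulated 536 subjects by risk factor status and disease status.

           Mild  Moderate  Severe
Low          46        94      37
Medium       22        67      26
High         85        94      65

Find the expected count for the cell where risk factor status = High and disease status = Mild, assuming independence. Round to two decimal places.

69.65

Row total (High) = 244; column total (Mild) = 153; grand total N = 536.
Expected count = (row total × column total) / N = 244 × 153 / 536 = 69.65.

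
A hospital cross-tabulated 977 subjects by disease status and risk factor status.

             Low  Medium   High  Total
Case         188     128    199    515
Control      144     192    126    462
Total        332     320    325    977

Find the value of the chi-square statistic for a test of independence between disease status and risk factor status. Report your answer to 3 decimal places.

32.248

Grand total N = 977.
Expected counts (row total × column total / N):
  Case, Low: 515×332/977 = 175.00512
  Case, Medium: 515×320/977 = 168.67963
  Case, High: 515×325/977 = 171.31525
  Control, Low: 462×332/977 = 156.99488
  Control, Medium: 462×320/977 = 151.32037
  Control, High: 462×325/977 = 153.68475
Contributions (O − E)²/E:
  (188 − 175.00512)²/175.00512 = 0.9649
  (128 − 168.67963)²/168.67963 = 9.8105
  (199 − 171.31525)²/171.31525 = 4.4739
  (144 − 156.99488)²/156.99488 = 1.0756
  (192 − 151.32037)²/151.32037 = 10.9360
  (126 − 153.68475)²/153.68475 = 4.9871
χ² = 0.9649 + 9.8105 + 4.4739 + 1.0756 + 10.9360 + 4.9871 = 32.248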